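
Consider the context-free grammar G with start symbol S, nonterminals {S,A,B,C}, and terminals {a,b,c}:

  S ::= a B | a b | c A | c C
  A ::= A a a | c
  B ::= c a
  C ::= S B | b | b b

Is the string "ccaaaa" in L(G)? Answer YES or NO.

Convert to CNF:
  S -> T0 B | T0 T2 | T1 A | T1 C
  A -> A X3 | c
  B -> T1 T0
  C -> S B | T2 T2 | b
  T0 -> a
  T1 -> c
  T2 -> b
  X3 -> T0 T0

Fill CYK table bottom-up:
  [0..0]={A,T1}  "c"  orig:{A}
  [1..1]={A,T1}  "c"  orig:{A}
  [2..2]={T0}  "a"  orig:{}
  [3..3]={T0}  "a"  orig:{}
  [4..4]={T0}  "a"  orig:{}
  [5..5]={T0}  "a"  orig:{}
  [0..1]={S}  "cc"
  [1..2]={B}  "ca"
  [2..3]={X3}  "aa"  orig:{}
  [3..4]={X3}  "aa"  orig:{}
  [4..5]={X3}  "aa"  orig:{}
  [0..2]=∅  "cca"
  [1..3]={A}  "caa"
  [2..4]=∅  "aaa"
  [3..5]=∅  "aaa"
  [0..3]={S}  "ccaa"
  [1..4]=∅  "caaa"
  [2..5]=∅  "aaaa"
  [0..4]=∅  "ccaaa"
  [1..5]={A}  "caaaa"
  [0..5]={S}  "ccaaaa"

S ∈ T[0,5] ⇒ YES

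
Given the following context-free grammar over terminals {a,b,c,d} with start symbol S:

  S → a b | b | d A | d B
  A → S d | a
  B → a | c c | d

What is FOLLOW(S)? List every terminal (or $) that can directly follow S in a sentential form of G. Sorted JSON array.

FIRST iteration:
round 1:
  A via A→a: +{a}
  B via B→a: +{a}
  B via B→c c: +{c}
  B via B→d: +{d}
  S via S→a b: +{a}
  S via S→b: +{b}
  S via S→d A: +{d}
  FIRST(S)={a,b,d}  FIRST(A)={a}  FIRST(B)={a,c,d}
round 2:
  A via A→S d: +{b,d}
  FIRST(S)={a,b,d}  FIRST(A)={a,b,d}  FIRST(B)={a,c,d}
round 3: (no change)
  FIRST(S)={a,b,d}  FIRST(A)={a,b,d}  FIRST(B)={a,c,d}

FOLLOW sets:
initialize: $ ∈ FOLLOW(S)
pass 1:
  A→S d: FOLLOW(S) ⊇ FIRST(d) = {d}; new: +{d}
  S→d A: FOLLOW(A) ⊇ FOLLOW(S) ⊇ {$,d}; new: +{$,d}
  S→d B: FOLLOW(B) ⊇ FOLLOW(S) ⊇ {$,d}; new: +{$,d}
  FOLLOW[S]={$,d}  FOLLOW[A]={$,d}  FOLLOW[B]={$,d}
pass 2: done
  FOLLOW[S]={$,d}  FOLLOW[A]={$,d}  FOLLOW[B]={$,d}

FOLLOW(S) = ["$", "d"]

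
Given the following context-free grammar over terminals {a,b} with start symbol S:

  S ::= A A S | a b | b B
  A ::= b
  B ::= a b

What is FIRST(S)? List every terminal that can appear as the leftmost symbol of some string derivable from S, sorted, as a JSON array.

FIRST iteration:
round 1:
  A via A→b: +{b}
  B via B→a b: +{a}
  S via S→A A S: +{b}
  S via S→a b: +{a}
  FIRST[S]={a,b}  FIRST[A]={b}  FIRST[B]={a}
round 2: (stable)
  FIRST[S]={a,b}  FIRST[A]={b}  FIRST[B]={a}

FIRST(S) = ["a", "b"]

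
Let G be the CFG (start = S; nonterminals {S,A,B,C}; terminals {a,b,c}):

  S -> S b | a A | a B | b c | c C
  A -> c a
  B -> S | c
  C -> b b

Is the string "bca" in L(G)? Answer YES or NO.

Convert to CNF:
  S -> S T2 | T0 C | T1 A | T1 B | T2 T0
  A -> T0 T1
  B -> S T2 | T0 C | T1 A | T1 B | T2 T0 | c
  C -> T2 T2
  T0 -> c
  T1 -> a
  T2 -> b

CYK table (by increasing span):
  [0..0]={T2}  "b"  orig:{}
  [1..1]={B,T0}  "c"  orig:{B}
  [2..2]={T1}  "a"  orig:{}
  [0..1]={B,S}  "bc"
  [1..2]={A}  "ca"
  [0..2]=∅  "bca"

S ∉ T[0,2] ⇒ NO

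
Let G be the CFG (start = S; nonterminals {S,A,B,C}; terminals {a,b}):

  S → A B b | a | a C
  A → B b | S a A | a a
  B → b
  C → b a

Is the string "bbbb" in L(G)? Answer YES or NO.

CNF form of G:
  S -> A X3 | T1 C | a
  A -> B T0 | S X2 | T1 T1
  B -> b
  C -> T0 T1
  T0 -> b
  T1 -> a
  X2 -> T1 A
  X3 -> B T0

Fill CYK table bottom-up:
  [0..0]={B,T0}  "b"  orig:{B}
  [1..1]={B,T0}  "b"  orig:{B}
  [2..2]={B,T0}  "b"  orig:{B}
  [3..3]={B,T0}  "b"  orig:{B}
  [0..1]={A,X3}  "bb"  orig:{A}
  [1..2]={A,X3}  "bb"  orig:{A}
  [2..3]={A,X3}  "bb"  orig:{A}
  [0..2]=∅  "bbb"
  [1..3]=∅  "bbb"
  [0..3]={S}  "bbbb"

S ∈ T[0,3] ⇒ YES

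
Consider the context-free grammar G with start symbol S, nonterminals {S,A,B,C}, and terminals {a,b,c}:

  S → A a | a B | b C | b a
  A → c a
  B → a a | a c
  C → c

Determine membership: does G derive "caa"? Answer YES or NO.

CNF form of G:
  S -> A T1 | T1 B | T2 C | T2 T1
  A -> T0 T1
  B -> T1 T0 | T1 T1
  C -> c
  T0 -> c
  T1 -> a
  T2 -> b

CYK table (by increasing span):
  [0..0]={C,T0}  "c"  orig:{C}
  [1..1]={T1}  "a"  orig:{}
  [2..2]={T1}  "a"  orig:{}
  [0..1]={A}  "ca"
  [1..2]={B}  "aa"
  [0..2]={S}  "caa"

S ∈ T[0,2] ⇒ YES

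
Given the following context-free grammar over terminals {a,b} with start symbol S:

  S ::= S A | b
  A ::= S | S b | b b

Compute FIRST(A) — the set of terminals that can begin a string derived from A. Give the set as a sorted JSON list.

FIRST sets, iterate to fixpoint:
iter 1:
  A via A→b b: +{b}
  S via S→b: +{b}
  FIRST[S]={b}  FIRST[A]={b}
iter 2: — fixpoint
  FIRST[S]={b}  FIRST[A]={b}

FIRST(A) = ["b"]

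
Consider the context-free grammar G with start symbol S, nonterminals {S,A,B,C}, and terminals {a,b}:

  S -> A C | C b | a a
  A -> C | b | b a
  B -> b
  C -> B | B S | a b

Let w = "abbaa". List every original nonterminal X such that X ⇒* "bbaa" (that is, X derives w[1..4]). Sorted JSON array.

CNF form of G:
  S -> A C | C T1 | T0 T0
  A -> B S | T0 T1 | T1 T0 | b
  B -> b
  C -> B S | T0 T1 | b
  T0 -> a
  T1 -> b

CYK fill, restricted to cells inside w[1..4]:
  [1..1]={A,B,C,T1}  "b"  orig:{A,B,C}
  [2..2]={A,B,C,T1}  "b"  orig:{A,B,C}
  [3..3]={T0}  "a"  orig:{}
  [4..4]={T0}  "a"  orig:{}
  [1..2]={S}  "bb"
  [2..3]={A}  "ba"
  [3..4]={S}  "aa"
  [1..3]=∅  "bba"
  [2..4]={A,C}  "baa"
  [1..4]={S}  "bbaa"

Original NTs in T[1,4] deriving "bbaa": ["S"]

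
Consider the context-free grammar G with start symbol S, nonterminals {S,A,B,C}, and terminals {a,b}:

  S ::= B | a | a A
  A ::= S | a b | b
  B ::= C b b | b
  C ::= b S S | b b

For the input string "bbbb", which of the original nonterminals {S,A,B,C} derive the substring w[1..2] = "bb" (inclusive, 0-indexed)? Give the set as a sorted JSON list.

CNF form of G:
  S -> C X5 | T1 A | a | b
  A -> C X2 | T1 A | T1 T0 | a | b
  B -> C X3 | b
  C -> T0 T0 | T0 X4
  T0 -> b
  T1 -> a
  X2 -> T0 T0
  X3 -> T0 T0
  X4 -> S S
  X5 -> T0 T0

CYK fill (cells [i..j] with 1 ≤ i ≤ j ≤ 2 only):
  T[1,1] 'b' = {A,B,S,T0}  orig:{A,B,S}
  T[2,2] 'b' = {A,B,S,T0}  orig:{A,B,S}
  T[1,2] 'bb' = {C,X2,X3,X4,X5}  orig:{C}

Original NTs in T[1,2] deriving "bb": ["C"]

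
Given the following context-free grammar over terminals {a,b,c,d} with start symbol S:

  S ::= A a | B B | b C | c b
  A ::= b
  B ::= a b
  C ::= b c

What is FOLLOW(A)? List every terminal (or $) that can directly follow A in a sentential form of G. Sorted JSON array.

FIRST iteration:
iter 1:
  A via A→b: +{b}
  B via B→a b: +{a}
  C via C→b c: +{b}
  S via S→A a: +{b}
  S via S→B B: +{a}
  S via S→c b: +{c}
  FIRST[S]={a,b,c}  FIRST[A]={b}  FIRST[B]={a}  FIRST[C]={b}
iter 2: (stable)
  FIRST[S]={a,b,c}  FIRST[A]={b}  FIRST[B]={a}  FIRST[C]={b}

FOLLOW sets:
seed FOLLOW(S) with $
iter 1:
  S→A a: FOLLOW(A) ⊇ FIRST(a) = {a}; new: +{a}
  S→B B: FOLLOW(B) ⊇ FIRST(B) = {a}; new: +{a}
  S→B B: FOLLOW(B) ⊇ FOLLOW(S) ⊇ {$}; new: +{$}
  S→b C: FOLLOW(C) ⊇ FOLLOW(S) ⊇ {$}; new: +{$}
  FOLLOW(S)={$}  FOLLOW(A)={a}  FOLLOW(B)={$,a}  FOLLOW(C)={$}
iter 2: — fixpoint
  FOLLOW(S)={$}  FOLLOW(A)={a}  FOLLOW(B)={$,a}  FOLLOW(C)={$}

FOLLOW(A) = ["a"]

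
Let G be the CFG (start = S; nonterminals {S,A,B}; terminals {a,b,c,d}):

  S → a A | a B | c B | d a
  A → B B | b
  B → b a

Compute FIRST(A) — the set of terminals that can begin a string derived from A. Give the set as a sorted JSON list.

Compute FIRST by fixpoint:
iter 1:
  A via A→b: +{b}
  B via B→b a: +{b}
  S via S→a A: +{a}
  S via S→c B: +{c}
  S via S→d a: +{d}
  S: {a,c,d}  A: {b}  B: {b}
iter 2: — fixpoint
  S: {a,c,d}  A: {b}  B: {b}

FIRST(A) = ["b"]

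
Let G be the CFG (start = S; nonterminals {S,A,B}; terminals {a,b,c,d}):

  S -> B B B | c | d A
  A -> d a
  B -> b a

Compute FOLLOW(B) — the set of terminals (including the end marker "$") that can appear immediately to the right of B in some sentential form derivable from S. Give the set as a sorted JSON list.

FIRST sets, iterate to fixpoint:
[1]
  A via A→d a: +{d}
  B via B→b a: +{b}
  S via S→B B B: +{b}
  S via S→c: +{c}
  S via S→d A: +{d}
  FIRST[S]={b,c,d}  FIRST[A]={d}  FIRST[B]={b}
[2] — fixpoint
  FIRST[S]={b,c,d}  FIRST[A]={d}  FIRST[B]={b}

FOLLOW iteration:
initialize: $ ∈ FOLLOW(S)
[1]
  S→B B B: FOLLOW(B) ⊇ FIRST(B) = {b}; new: +{b}
  S→B B B: FOLLOW(B) ⊇ FOLLOW(S) ⊇ {$}; new: +{$}
  S→d A: FOLLOW(A) ⊇ FOLLOW(S) ⊇ {$}; new: +{$}
  S: {$}  A: {$}  B: {$,b}
[2] done
  S: {$}  A: {$}  B: {$,b}

FOLLOW(B) = ["$", "b"]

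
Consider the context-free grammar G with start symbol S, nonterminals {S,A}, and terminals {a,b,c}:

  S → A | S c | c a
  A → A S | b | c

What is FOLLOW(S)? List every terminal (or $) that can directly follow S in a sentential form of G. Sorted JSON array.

Compute FIRST by fixpoint:
iter 1:
  A via A→b: +{b}
  A via A→c: +{c}
  S via S→A: +{b,c}
  S: {b,c}  A: {b,c}
iter 2: done
  S: {b,c}  A: {b,c}

FOLLOW iteration:
seed FOLLOW(S) with $
pass 1:
  A→A S: FOLLOW(A) ⊇ FIRST(S) = {b,c}; new: +{b,c}
  A→A S: FOLLOW(S) ⊇ FOLLOW(A) ⊇ {b,c}; new: +{b,c}
  S→A: FOLLOW(A) ⊇ FOLLOW(S) ⊇ {$,b,c}; new: +{$}
  FOLLOW[S]={$,b,c}  FOLLOW[A]={$,b,c}
pass 2: (stable)
  FOLLOW[S]={$,b,c}  FOLLOW[A]={$,b,c}

FOLLOW(S) = ["$", "b", "c"]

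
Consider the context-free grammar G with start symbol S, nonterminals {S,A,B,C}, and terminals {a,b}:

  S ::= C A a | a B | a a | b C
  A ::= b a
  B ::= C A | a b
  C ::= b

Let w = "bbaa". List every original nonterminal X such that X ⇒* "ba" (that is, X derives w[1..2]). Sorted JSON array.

Convert to CNF:
  S -> C X2 | T0 C | T1 B | T1 T1
  A -> T0 T1
  B -> C A | T1 T0
  C -> b
  T0 -> b
  T1 -> a
  X2 -> A T1

CYK table (by increasing span), restricted to cells inside w[1..2]:
  T[1,1] 'b' = {C,T0}  orig:{C}
  T[2,2] 'a' = {T1}  orig:{}
  T[1,2] 'ba' = {A}

Original NTs in T[1,2] deriving "ba": ["A"]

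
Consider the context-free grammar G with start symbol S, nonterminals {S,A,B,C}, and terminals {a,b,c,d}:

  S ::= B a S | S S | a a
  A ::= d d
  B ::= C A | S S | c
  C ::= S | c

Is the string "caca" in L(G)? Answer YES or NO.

CNF form of G:
  S -> B X3 | S S | T1 T1
  A -> T0 T0
  B -> C A | S S | c
  C -> B X2 | S S | T1 T1 | c
  T0 -> d
  T1 -> a
  X2 -> T1 S
  X3 -> T1 S

CYK fill:
  [0..0]={B,C}  "c"
  [1..1]={T1}  "a"  orig:{}
  [2..2]={B,C}  "c"
  [3..3]={T1}  "a"  orig:{}
  [0..1]=∅  "ca"
  [1..2]=∅  "ac"
  [2..3]=∅  "ca"
  [0..2]=∅  "cac"
  [1..3]=∅  "aca"
  [0..3]=∅  "caca"

S ∉ T[0,3] ⇒ NO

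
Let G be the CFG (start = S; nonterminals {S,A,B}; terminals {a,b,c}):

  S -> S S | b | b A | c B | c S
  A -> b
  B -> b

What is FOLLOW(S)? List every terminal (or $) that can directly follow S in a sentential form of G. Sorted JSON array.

FIRST iteration:
[1]
  A via A→b: +{b}
  B via B→b: +{b}
  S via S→b: +{b}
  S via S→c B: +{c}
  S: {b,c}  A: {b}  B: {b}
[2] (stable)
  S: {b,c}  A: {b}  B: {b}

Compute FOLLOW by fixpoint:
initialize: $ ∈ FOLLOW(S)
pass 1:
  S→S S: FOLLOW(S) ⊇ FIRST(S) = {b,c}; new: +{b,c}
  S→b A: FOLLOW(A) ⊇ FOLLOW(S) ⊇ {$,b,c}; new: +{$,b,c}
  S→c B: FOLLOW(B) ⊇ FOLLOW(S) ⊇ {$,b,c}; new: +{$,b,c}
  FOLLOW(S)={$,b,c}  FOLLOW(A)={$,b,c}  FOLLOW(B)={$,b,c}
pass 2: done
  FOLLOW(S)={$,b,c}  FOLLOW(A)={$,b,c}  FOLLOW(B)={$,b,c}

FOLLOW(S) = ["$", "b", "c"]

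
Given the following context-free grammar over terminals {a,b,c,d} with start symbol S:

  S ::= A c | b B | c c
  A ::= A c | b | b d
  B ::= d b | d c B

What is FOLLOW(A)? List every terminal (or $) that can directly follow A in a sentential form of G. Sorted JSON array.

FIRST iteration:
pass 1:
  A via A→b: +{b}
  B via B→d b: +{d}
  S via S→A c: +{b}
  S via S→c c: +{c}
  S: {b,c}  A: {b}  B: {d}
pass 2: — fixpoint
  S: {b,c}  A: {b}  B: {d}

FOLLOW iteration:
FOLLOW(S) := {$}
[1]
  A→A c: FOLLOW(A) ⊇ FIRST(c) = {c}; new: +{c}
  S→b B: FOLLOW(B) ⊇ FOLLOW(S) ⊇ {$}; new: +{$}
  FOLLOW(S)={$}  FOLLOW(A)={c}  FOLLOW(B)={$}
[2] done
  FOLLOW(S)={$}  FOLLOW(A)={c}  FOLLOW(B)={$}

FOLLOW(A) = ["c"]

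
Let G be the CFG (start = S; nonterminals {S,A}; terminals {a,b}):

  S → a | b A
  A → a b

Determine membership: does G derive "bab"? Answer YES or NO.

CNF form of G:
  S -> T1 A | a
  A -> T0 T1
  T0 -> a
  T1 -> b

Fill CYK table bottom-up:
  cell(0,0) b: {T1}  orig:{}
  cell(1,1) a: {S,T0}  orig:{S}
  cell(2,2) b: {T1}  orig:{}
  cell(0,1) ba: ∅
  cell(1,2) ab: {A}
  cell(0,2) bab: {S}

S ∈ T[0,2] ⇒ YES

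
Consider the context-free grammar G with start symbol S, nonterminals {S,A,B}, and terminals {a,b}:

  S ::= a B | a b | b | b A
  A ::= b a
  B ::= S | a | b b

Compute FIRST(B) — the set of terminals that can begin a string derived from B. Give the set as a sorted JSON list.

FIRST sets, iterate to fixpoint:
round 1:
  A via A→b a: +{b}
  B via B→a: +{a}
  B via B→b b: +{b}
  S via S→a B: +{a}
  S via S→b: +{b}
  S: {a,b}  A: {b}  B: {a,b}
round 2: — fixpoint
  S: {a,b}  A: {b}  B: {a,b}

FIRST(B) = ["a", "b"]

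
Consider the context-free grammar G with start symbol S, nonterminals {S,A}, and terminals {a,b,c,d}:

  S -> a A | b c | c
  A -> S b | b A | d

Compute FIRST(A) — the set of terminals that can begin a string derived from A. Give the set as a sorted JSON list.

Compute FIRST by fixpoint:
iter 1:
  A via A→b A: +{b}
  A via A→d: +{d}
  S via S→a A: +{a}
  S via S→b c: +{b}
  S via S→c: +{c}
  FIRST(S)={a,b,c}  FIRST(A)={b,d}
iter 2:
  A via A→S b: +{a,c}
  FIRST(S)={a,b,c}  FIRST(A)={a,b,c,d}
iter 3: — fixpoint
  FIRST(S)={a,b,c}  FIRST(A)={a,b,c,d}

FIRST(A) = ["a", "b", "c", "d"]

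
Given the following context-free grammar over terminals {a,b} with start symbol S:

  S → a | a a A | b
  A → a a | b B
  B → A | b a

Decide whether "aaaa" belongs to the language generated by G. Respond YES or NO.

CNF form of G:
  S -> T0 X2 | a | b
  A -> T0 T0 | T1 B
  B -> T0 T0 | T1 B | T1 T0
  T0 -> a
  T1 -> b
  X2 -> T0 A

CYK fill:
  [0..0]={S,T0}  "a"  orig:{S}
  [1..1]={S,T0}  "a"  orig:{S}
  [2..2]={S,T0}  "a"  orig:{S}
  [3..3]={S,T0}  "a"  orig:{S}
  [0..1]={A,B}  "aa"
  [1..2]={A,B}  "aa"
  [2..3]={A,B}  "aa"
  [0..2]={X2}  "aaa"  orig:{}
  [1..3]={X2}  "aaa"  orig:{}
  [0..3]={S}  "aaaa"

S ∈ T[0,3] ⇒ YES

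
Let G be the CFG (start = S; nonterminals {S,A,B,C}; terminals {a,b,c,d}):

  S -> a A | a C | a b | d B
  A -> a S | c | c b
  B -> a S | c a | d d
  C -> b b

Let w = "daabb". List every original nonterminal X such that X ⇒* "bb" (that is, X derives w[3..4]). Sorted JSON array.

CNF form of G:
  S -> T0 A | T0 C | T0 T2 | T3 B
  A -> T0 S | T1 T2 | c
  B -> T0 S | T1 T0 | T3 T3
  C -> T2 T2
  T0 -> a
  T1 -> c
  T2 -> b
  T3 -> d

CYK fill, restricted to cells inside w[3..4]:
  cell(3,3) b: {T2}  orig:{}
  cell(4,4) b: {T2}  orig:{}
  cell(3,4) bb: {C}

Original NTs in T[3,4] deriving "bb": ["C"]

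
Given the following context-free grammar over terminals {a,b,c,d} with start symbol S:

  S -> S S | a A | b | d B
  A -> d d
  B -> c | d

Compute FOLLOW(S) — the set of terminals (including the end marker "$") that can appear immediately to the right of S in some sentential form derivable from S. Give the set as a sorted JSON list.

FIRST iteration:
pass 1:
  A via A→d d: +{d}
  B via B→c: +{c}
  B via B→d: +{d}
  S via S→a A: +{a}
  S via S→b: +{b}
  S via S→d B: +{d}
  S: {a,b,d}  A: {d}  B: {c,d}
pass 2: (stable)
  S: {a,b,d}  A: {d}  B: {c,d}

FOLLOW iteration:
initialize: $ ∈ FOLLOW(S)
iter 1:
  S→S S: FOLLOW(S) ⊇ FIRST(S) = {a,b,d}; new: +{a,b,d}
  S→a A: FOLLOW(A) ⊇ FOLLOW(S) ⊇ {$,a,b,d}; new: +{$,a,b,d}
  S→d B: FOLLOW(B) ⊇ FOLLOW(S) ⊇ {$,a,b,d}; new: +{$,a,b,d}
  FOLLOW(S)={$,a,b,d}  FOLLOW(A)={$,a,b,d}  FOLLOW(B)={$,a,b,d}
iter 2: done
  FOLLOW(S)={$,a,b,d}  FOLLOW(A)={$,a,b,d}  FOLLOW(B)={$,a,b,d}

FOLLOW(S) = ["$", "a", "b", "d"]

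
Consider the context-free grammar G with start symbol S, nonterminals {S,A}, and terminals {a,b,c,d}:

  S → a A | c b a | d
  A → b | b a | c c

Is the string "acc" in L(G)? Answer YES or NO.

CNF form of G:
  S -> T1 A | T2 X3 | d
  A -> T0 T1 | T2 T2 | b
  T0 -> b
  T1 -> a
  T2 -> c
  X3 -> T0 T1

Fill CYK table bottom-up:
  cell(0,0) a: {T1}  orig:{}
  cell(1,1) c: {T2}  orig:{}
  cell(2,2) c: {T2}  orig:{}
  cell(0,1) ac: ∅
  cell(1,2) cc: {A}
  cell(0,2) acc: {S}

S ∈ T[0,2] ⇒ YES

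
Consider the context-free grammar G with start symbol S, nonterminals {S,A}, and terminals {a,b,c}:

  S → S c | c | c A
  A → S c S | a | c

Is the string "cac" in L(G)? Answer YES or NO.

CNF form of G:
  S -> S T0 | T0 A | c
  A -> S X1 | a | c
  T0 -> c
  X1 -> T0 S

CYK table (by increasing span):
  T[0,0] 'c' = {A,S,T0}  orig:{A,S}
  T[1,1] 'a' = {A}
  T[2,2] 'c' = {A,S,T0}  orig:{A,S}
  T[0,1] 'ca' = {S}
  T[1,2] 'ac' = ∅
  T[0,2] 'cac' = {S}

S ∈ T[0,2] ⇒ YES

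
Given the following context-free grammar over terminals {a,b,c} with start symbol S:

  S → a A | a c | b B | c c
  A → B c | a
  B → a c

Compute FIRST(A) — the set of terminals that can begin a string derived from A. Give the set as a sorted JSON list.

FIRST sets, iterate to fixpoint:
round 1:
  A via A→a: +{a}
  B via B→a c: +{a}
  S via S→a A: +{a}
  S via S→b B: +{b}
  S via S→c c: +{c}
  FIRST[S]={a,b,c}  FIRST[A]={a}  FIRST[B]={a}
round 2: (stable)
  FIRST[S]={a,b,c}  FIRST[A]={a}  FIRST[B]={a}

FIRST(A) = ["a"]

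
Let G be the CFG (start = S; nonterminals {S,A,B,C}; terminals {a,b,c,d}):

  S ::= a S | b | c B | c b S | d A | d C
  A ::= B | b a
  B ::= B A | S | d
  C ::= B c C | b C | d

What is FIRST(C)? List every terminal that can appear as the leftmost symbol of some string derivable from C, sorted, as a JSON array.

FIRST iteration:
[1]
  A via A→b a: +{b}
  B via B→d: +{d}
  C via C→B c C: +{d}
  C via C→b C: +{b}
  S via S→a S: +{a}
  S via S→b: +{b}
  S via S→c B: +{c}
  S via S→d A: +{d}
  S: {a,b,c,d}  A: {b}  B: {d}  C: {b,d}
[2]
  A via A→B: +{d}
  B via B→S: +{a,b,c}
  C via C→B c C: +{a,c}
  S: {a,b,c,d}  A: {b,d}  B: {a,b,c,d}  C: {a,b,c,d}
[3]
  A via A→B: +{a,c}
  S: {a,b,c,d}  A: {a,b,c,d}  B: {a,b,c,d}  C: {a,b,c,d}
[4] done
  S: {a,b,c,d}  A: {a,b,c,d}  B: {a,b,c,d}  C: {a,b,c,d}

FIRST(C) = ["a", "b", "c", "d"]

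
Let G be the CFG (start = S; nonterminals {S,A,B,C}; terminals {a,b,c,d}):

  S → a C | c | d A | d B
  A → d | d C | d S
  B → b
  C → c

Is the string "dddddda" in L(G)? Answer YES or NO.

Convert to CNF:
  S -> T0 A | T0 B | T1 C | c
  A -> T0 C | T0 S | d
  B -> b
  C -> c
  T0 -> d
  T1 -> a

CYK table (by increasing span):
  [0..0]={A,T0}  "d"  orig:{A}
  [1..1]={A,T0}  "d"  orig:{A}
  [2..2]={A,T0}  "d"  orig:{A}
  [3..3]={A,T0}  "d"  orig:{A}
  [4..4]={A,T0}  "d"  orig:{A}
  [5..5]={A,T0}  "d"  orig:{A}
  [6..6]={T1}  "a"  orig:{}
  [0..1]={S}  "dd"
  [1..2]={S}  "dd"
  [2..3]={S}  "dd"
  [3..4]={S}  "dd"
  [4..5]={S}  "dd"
  [5..6]=∅  "da"
  [0..2]={A}  "ddd"
  [1..3]={A}  "ddd"
  [2..4]={A}  "ddd"
  [3..5]={A}  "ddd"
  [4..6]=∅  "dda"
  [0..3]={S}  "dddd"
  [1..4]={S}  "dddd"
  [2..5]={S}  "dddd"
  [3..6]=∅  "ddda"
  [0..4]={A}  "ddddd"
  [1..5]={A}  "ddddd"
  [2..6]=∅  "dddda"
  [0..5]={S}  "dddddd"
  [1..6]=∅  "ddddda"
  [0..6]=∅  "dddddda"

S ∉ T[0,6] ⇒ NO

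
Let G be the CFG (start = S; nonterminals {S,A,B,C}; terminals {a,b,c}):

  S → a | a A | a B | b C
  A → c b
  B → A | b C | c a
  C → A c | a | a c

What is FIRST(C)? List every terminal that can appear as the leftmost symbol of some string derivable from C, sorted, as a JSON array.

FIRST iteration:
[1]
  A via A→c b: +{c}
  B via B→A: +{c}
  B via B→b C: +{b}
  C via C→A c: +{c}
  C via C→a: +{a}
  S via S→a: +{a}
  S via S→b C: +{b}
  FIRST(S)={a,b}  FIRST(A)={c}  FIRST(B)={b,c}  FIRST(C)={a,c}
[2] done
  FIRST(S)={a,b}  FIRST(A)={c}  FIRST(B)={b,c}  FIRST(C)={a,c}

FIRST(C) = ["a", "c"]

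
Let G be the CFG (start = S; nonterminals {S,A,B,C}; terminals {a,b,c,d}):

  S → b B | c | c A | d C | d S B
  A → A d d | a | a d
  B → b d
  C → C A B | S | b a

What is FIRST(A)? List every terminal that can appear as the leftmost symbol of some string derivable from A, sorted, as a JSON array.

FIRST iteration:
[1]
  A via A→a: +{a}
  B via B→b d: +{b}
  C via C→b a: +{b}
  S via S→b B: +{b}
  S via S→c: +{c}
  S via S→d C: +{d}
  FIRST(S)={b,c,d}  FIRST(A)={a}  FIRST(B)={b}  FIRST(C)={b}
[2]
  C via C→S: +{c,d}
  FIRST(S)={b,c,d}  FIRST(A)={a}  FIRST(B)={b}  FIRST(C)={b,c,d}
[3] — fixpoint
  FIRST(S)={b,c,d}  FIRST(A)={a}  FIRST(B)={b}  FIRST(C)={b,c,d}

FIRST(A) = ["a"]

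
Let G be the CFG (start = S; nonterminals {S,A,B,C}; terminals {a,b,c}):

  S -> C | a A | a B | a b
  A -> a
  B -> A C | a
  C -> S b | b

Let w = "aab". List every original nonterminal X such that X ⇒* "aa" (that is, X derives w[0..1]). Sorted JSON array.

Convert to CNF:
  S -> S T0 | T1 A | T1 B | T1 T0 | b
  A -> a
  B -> A C | a
  C -> S T0 | b
  T0 -> b
  T1 -> a

CYK fill, restricted to cells inside w[0..1]:
  [0..0]={A,B,T1}  "a"  orig:{A,B}
  [1..1]={A,B,T1}  "a"  orig:{A,B}
  [0..1]={S}  "aa"

Original NTs in T[0,1] deriving "aa": ["S"]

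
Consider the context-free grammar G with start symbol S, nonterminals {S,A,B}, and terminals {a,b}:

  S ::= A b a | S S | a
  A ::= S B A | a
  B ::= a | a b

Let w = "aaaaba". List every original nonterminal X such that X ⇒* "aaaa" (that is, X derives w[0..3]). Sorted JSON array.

CNF form of G:
  S -> A X3 | S S | a
  A -> S X2 | a
  B -> T0 T1 | a
  T0 -> a
  T1 -> b
  X2 -> B A
  X3 -> T1 T0

CYK fill (cells [i..j] with 0 ≤ i ≤ j ≤ 3 only):
  T[0,0] 'a' = {A,B,S,T0}  orig:{A,B,S}
  T[1,1] 'a' = {A,B,S,T0}  orig:{A,B,S}
  T[2,2] 'a' = {A,B,S,T0}  orig:{A,B,S}
  T[3,3] 'a' = {A,B,S,T0}  orig:{A,B,S}
  T[0,1] 'aa' = {S,X2}  orig:{S}
  T[1,2] 'aa' = {S,X2}  orig:{S}
  T[2,3] 'aa' = {S,X2}  orig:{S}
  T[0,2] 'aaa' = {A,S}
  T[1,3] 'aaa' = {A,S}
  T[0,3] 'aaaa' = {A,S,X2}  orig:{A,S}

Original NTs in T[0,3] deriving "aaaa": ["A", "S"]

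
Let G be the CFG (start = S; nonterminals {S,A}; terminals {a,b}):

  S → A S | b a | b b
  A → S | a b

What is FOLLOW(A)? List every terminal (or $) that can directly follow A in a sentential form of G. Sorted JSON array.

FIRST iteration:
iter 1:
  A via A→a b: +{a}
  S via S→A S: +{a}
  S via S→b a: +{b}
  FIRST[S]={a,b}  FIRST[A]={a}
iter 2:
  A via A→S: +{b}
  FIRST[S]={a,b}  FIRST[A]={a,b}
iter 3: done
  FIRST[S]={a,b}  FIRST[A]={a,b}

FOLLOW sets:
FOLLOW(S) := {$}
pass 1:
  S→A S: FOLLOW(A) ⊇ FIRST(S) = {a,b}; new: +{a,b}
  FOLLOW[S]={$}  FOLLOW[A]={a,b}
pass 2:
  A→S: FOLLOW(S) ⊇ FOLLOW(A) ⊇ {a,b}; new: +{a,b}
  FOLLOW[S]={$,a,b}  FOLLOW[A]={a,b}
pass 3: done
  FOLLOW[S]={$,a,b}  FOLLOW[A]={a,b}

FOLLOW(A) = ["a", "b"]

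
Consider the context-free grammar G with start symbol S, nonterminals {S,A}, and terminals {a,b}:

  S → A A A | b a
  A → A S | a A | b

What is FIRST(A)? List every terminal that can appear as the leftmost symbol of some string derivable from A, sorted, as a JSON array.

FIRST sets, iterate to fixpoint:
round 1:
  A via A→a A: +{a}
  A via A→b: +{b}
  S via S→A A A: +{a,b}
  FIRST[S]={a,b}  FIRST[A]={a,b}
round 2: (stable)
  FIRST[S]={a,b}  FIRST[A]={a,b}

FIRST(A) = ["a", "b"]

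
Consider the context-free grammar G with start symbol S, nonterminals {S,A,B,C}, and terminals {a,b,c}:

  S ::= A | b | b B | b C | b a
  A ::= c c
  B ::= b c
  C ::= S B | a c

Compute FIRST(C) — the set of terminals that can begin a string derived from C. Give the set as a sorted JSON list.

FIRST sets, iterate to fixpoint:
round 1:
  A via A→c c: +{c}
  B via B→b c: +{b}
  C via C→a c: +{a}
  S via S→A: +{c}
  S via S→b: +{b}
  FIRST[S]={b,c}  FIRST[A]={c}  FIRST[B]={b}  FIRST[C]={a}
round 2:
  C via C→S B: +{b,c}
  FIRST[S]={b,c}  FIRST[A]={c}  FIRST[B]={b}  FIRST[C]={a,b,c}
round 3: done
  FIRST[S]={b,c}  FIRST[A]={c}  FIRST[B]={b}  FIRST[C]={a,b,c}

FIRST(C) = ["a", "b", "c"]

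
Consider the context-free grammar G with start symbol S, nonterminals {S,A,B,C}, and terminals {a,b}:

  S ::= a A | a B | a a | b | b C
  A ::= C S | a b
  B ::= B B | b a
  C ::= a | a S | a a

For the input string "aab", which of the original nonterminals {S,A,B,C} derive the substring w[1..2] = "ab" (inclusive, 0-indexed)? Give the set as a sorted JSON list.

CNF form of G:
  S -> T0 A | T0 B | T0 T0 | T1 C | b
  A -> C S | T0 T1
  B -> B B | T1 T0
  C -> T0 S | T0 T0 | a
  T0 -> a
  T1 -> b

CYK fill — only the sub-triangle for w[1..2]:
  T[1,1] 'a' = {C,T0}  orig:{C}
  T[2,2] 'b' = {S,T1}  orig:{S}
  T[1,2] 'ab' = {A,C}

Original NTs in T[1,2] deriving "ab": ["A", "C"]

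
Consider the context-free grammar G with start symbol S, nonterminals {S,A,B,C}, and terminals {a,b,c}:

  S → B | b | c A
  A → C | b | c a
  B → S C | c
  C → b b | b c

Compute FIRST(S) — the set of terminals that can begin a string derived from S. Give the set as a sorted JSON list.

Compute FIRST by fixpoint:
round 1:
  A via A→b: +{b}
  A via A→c a: +{c}
  B via B→c: +{c}
  C via C→b b: +{b}
  S via S→B: +{c}
  S via S→b: +{b}
  FIRST[S]={b,c}  FIRST[A]={b,c}  FIRST[B]={c}  FIRST[C]={b}
round 2:
  B via B→S C: +{b}
  FIRST[S]={b,c}  FIRST[A]={b,c}  FIRST[B]={b,c}  FIRST[C]={b}
round 3: — fixpoint
  FIRST[S]={b,c}  FIRST[A]={b,c}  FIRST[B]={b,c}  FIRST[C]={b}

FIRST(S) = ["b", "c"]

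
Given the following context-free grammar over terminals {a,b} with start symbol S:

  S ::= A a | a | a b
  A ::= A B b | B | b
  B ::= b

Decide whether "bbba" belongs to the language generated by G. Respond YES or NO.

Convert to CNF:
  S -> A T1 | T1 T0 | a
  A -> A X2 | b
  B -> b
  T0 -> b
  T1 -> a
  X2 -> B T0

CYK fill:
  cell(0,0) b: {A,B,T0}  orig:{A,B}
  cell(1,1) b: {A,B,T0}  orig:{A,B}
  cell(2,2) b: {A,B,T0}  orig:{A,B}
  cell(3,3) a: {S,T1}  orig:{S}
  cell(0,1) bb: {X2}  orig:{}
  cell(1,2) bb: {X2}  orig:{}
  cell(2,3) ba: {S}
  cell(0,2) bbb: {A}
  cell(1,3) bba: ∅
  cell(0,3) bbba: {S}

S ∈ T[0,3] ⇒ YES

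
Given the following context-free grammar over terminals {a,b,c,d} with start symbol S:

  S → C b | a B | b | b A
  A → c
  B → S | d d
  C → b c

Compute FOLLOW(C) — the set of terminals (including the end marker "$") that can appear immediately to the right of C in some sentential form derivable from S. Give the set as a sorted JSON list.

FIRST iteration:
pass 1:
  A via A→c: +{c}
  B via B→d d: +{d}
  C via C→b c: +{b}
  S via S→C b: +{b}
  S via S→a B: +{a}
  FIRST[S]={a,b}  FIRST[A]={c}  FIRST[B]={d}  FIRST[C]={b}
pass 2:
  B via B→S: +{a,b}
  FIRST[S]={a,b}  FIRST[A]={c}  FIRST[B]={a,b,d}  FIRST[C]={b}
pass 3: (no change)
  FIRST[S]={a,b}  FIRST[A]={c}  FIRST[B]={a,b,d}  FIRST[C]={b}

Compute FOLLOW by fixpoint:
FOLLOW(S) := {$}
round 1:
  S→C b: FOLLOW(C) ⊇ FIRST(b) = {b}; new: +{b}
  S→a B: FOLLOW(B) ⊇ FOLLOW(S) ⊇ {$}; new: +{$}
  S→b A: FOLLOW(A) ⊇ FOLLOW(S) ⊇ {$}; new: +{$}
  FOLLOW[S]={$}  FOLLOW[A]={$}  FOLLOW[B]={$}  FOLLOW[C]={b}
round 2: (no change)
  FOLLOW[S]={$}  FOLLOW[A]={$}  FOLLOW[B]={$}  FOLLOW[C]={b}

FOLLOW(C) = ["b"]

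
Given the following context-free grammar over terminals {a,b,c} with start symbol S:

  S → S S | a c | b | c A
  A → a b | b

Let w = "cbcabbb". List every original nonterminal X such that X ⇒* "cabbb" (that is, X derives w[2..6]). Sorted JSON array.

CNF form of G:
  S -> S S | T0 T2 | T2 A | b
  A -> T0 T1 | b
  T0 -> a
  T1 -> b
  T2 -> c

CYK table (by increasing span) (cells [i..j] with 2 ≤ i ≤ j ≤ 6 only):
  T[2,2] 'c' = {T2}  orig:{}
  T[3,3] 'a' = {T0}  orig:{}
  T[4,4] 'b' = {A,S,T1}  orig:{A,S}
  T[5,5] 'b' = {A,S,T1}  orig:{A,S}
  T[6,6] 'b' = {A,S,T1}  orig:{A,S}
  T[2,3] 'ca' = ∅
  T[3,4] 'ab' = {A}
  T[4,5] 'bb' = {S}
  T[5,6] 'bb' = {S}
  T[2,4] 'cab' = {S}
  T[3,5] 'abb' = ∅
  T[4,6] 'bbb' = {S}
  T[2,5] 'cabb' = {S}
  T[3,6] 'abbb' = ∅
  T[2,6] 'cabbb' = {S}

Original NTs in T[2,6] deriving "cabbb": ["S"]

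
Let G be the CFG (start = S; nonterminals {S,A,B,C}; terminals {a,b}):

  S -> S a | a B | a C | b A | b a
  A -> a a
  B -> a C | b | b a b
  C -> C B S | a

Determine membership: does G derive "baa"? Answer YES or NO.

Convert to CNF:
  S -> S T0 | T0 B | T0 C | T1 A | T1 T0
  A -> T0 T0
  B -> T0 C | T1 X2 | b
  C -> C X3 | a
  T0 -> a
  T1 -> b
  X2 -> T0 T1
  X3 -> B S

CYK fill:
  [0..0]={B,T1}  "b"  orig:{B}
  [1..1]={C,T0}  "a"  orig:{C}
  [2..2]={C,T0}  "a"  orig:{C}
  [0..1]={S}  "ba"
  [1..2]={A,B,S}  "aa"
  [0..2]={S,X3}  "baa"  orig:{S}

S ∈ T[0,2] ⇒ YES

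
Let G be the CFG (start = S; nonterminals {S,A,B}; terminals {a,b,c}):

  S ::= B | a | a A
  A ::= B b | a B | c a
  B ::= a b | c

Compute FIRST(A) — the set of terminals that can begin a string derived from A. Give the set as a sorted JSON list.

FIRST iteration:
pass 1:
  A via A→a B: +{a}
  A via A→c a: +{c}
  B via B→a b: +{a}
  B via B→c: +{c}
  S via S→B: +{a,c}
  S: {a,c}  A: {a,c}  B: {a,c}
pass 2: done
  S: {a,c}  A: {a,c}  B: {a,c}

FIRST(A) = ["a", "c"]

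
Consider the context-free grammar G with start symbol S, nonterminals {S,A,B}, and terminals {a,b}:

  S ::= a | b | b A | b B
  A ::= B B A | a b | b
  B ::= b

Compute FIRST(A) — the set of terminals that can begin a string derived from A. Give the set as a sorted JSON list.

Compute FIRST by fixpoint:
pass 1:
  A via A→a b: +{a}
  A via A→b: +{b}
  B via B→b: +{b}
  S via S→a: +{a}
  S via S→b: +{b}
  FIRST[S]={a,b}  FIRST[A]={a,b}  FIRST[B]={b}
pass 2: done
  FIRST[S]={a,b}  FIRST[A]={a,b}  FIRST[B]={b}

FIRST(A) = ["a", "b"]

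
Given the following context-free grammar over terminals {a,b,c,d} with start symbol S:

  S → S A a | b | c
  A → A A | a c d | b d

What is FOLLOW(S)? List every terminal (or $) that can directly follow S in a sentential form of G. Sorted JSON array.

FIRST iteration:
[1]
  A via A→a c d: +{a}
  A via A→b d: +{b}
  S via S→b: +{b}
  S via S→c: +{c}
  S: {b,c}  A: {a,b}
[2] (no change)
  S: {b,c}  A: {a,b}

FOLLOW sets:
initialize: $ ∈ FOLLOW(S)
pass 1:
  A→A A: FOLLOW(A) ⊇ FIRST(A) = {a,b}; new: +{a,b}
  S→S A a: FOLLOW(S) ⊇ FIRST(A) = {a,b}; new: +{a,b}
  FOLLOW(S)={$,a,b}  FOLLOW(A)={a,b}
pass 2: (no change)
  FOLLOW(S)={$,a,b}  FOLLOW(A)={a,b}

FOLLOW(S) = ["$", "a", "b"]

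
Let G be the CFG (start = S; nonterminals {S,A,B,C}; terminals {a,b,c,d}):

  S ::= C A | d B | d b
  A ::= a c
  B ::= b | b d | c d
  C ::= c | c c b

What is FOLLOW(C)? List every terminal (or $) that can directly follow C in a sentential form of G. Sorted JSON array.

FIRST iteration:
[1]
  A via A→a c: +{a}
  B via B→b: +{b}
  B via B→c d: +{c}
  C via C→c: +{c}
  S via S→C A: +{c}
  S via S→d B: +{d}
  FIRST(S)={c,d}  FIRST(A)={a}  FIRST(B)={b,c}  FIRST(C)={c}
[2] done
  FIRST(S)={c,d}  FIRST(A)={a}  FIRST(B)={b,c}  FIRST(C)={c}

FOLLOW iteration:
seed FOLLOW(S) with $
[1]
  S→C A: FOLLOW(C) ⊇ FIRST(A) = {a}; new: +{a}
  S→C A: FOLLOW(A) ⊇ FOLLOW(S) ⊇ {$}; new: +{$}
  S→d B: FOLLOW(B) ⊇ FOLLOW(S) ⊇ {$}; new: +{$}
  S: {$}  A: {$}  B: {$}  C: {a}
[2] — fixpoint
  S: {$}  A: {$}  B: {$}  C: {a}

FOLLOW(C) = ["a"]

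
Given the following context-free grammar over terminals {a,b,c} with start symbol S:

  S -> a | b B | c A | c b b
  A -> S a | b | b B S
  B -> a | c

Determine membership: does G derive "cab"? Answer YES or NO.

Convert to CNF:
  S -> T1 B | T2 A | T2 X4 | a
  A -> S T0 | T1 X3 | b
  B -> a | c
  T0 -> a
  T1 -> b
  T2 -> c
  X3 -> B S
  X4 -> T1 T1

Fill CYK table bottom-up:
  cell(0,0) c: {B,T2}  orig:{B}
  cell(1,1) a: {B,S,T0}  orig:{B,S}
  cell(2,2) b: {A,T1}  orig:{A}
  cell(0,1) ca: {X3}  orig:{}
  cell(1,2) ab: ∅
  cell(0,2) cab: ∅

S ∉ T[0,2] ⇒ NO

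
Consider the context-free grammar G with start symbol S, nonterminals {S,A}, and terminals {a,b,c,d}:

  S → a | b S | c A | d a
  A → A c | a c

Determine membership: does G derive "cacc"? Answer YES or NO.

CNF form of G:
  S -> T0 A | T2 S | T3 T1 | a
  A -> A T0 | T1 T0
  T0 -> c
  T1 -> a
  T2 -> b
  T3 -> d

CYK table (by increasing span):
  T[0,0] 'c' = {T0}  orig:{}
  T[1,1] 'a' = {S,T1}  orig:{S}
  T[2,2] 'c' = {T0}  orig:{}
  T[3,3] 'c' = {T0}  orig:{}
  T[0,1] 'ca' = ∅
  T[1,2] 'ac' = {A}
  T[2,3] 'cc' = ∅
  T[0,2] 'cac' = {S}
  T[1,3] 'acc' = {A}
  T[0,3] 'cacc' = {S}

S ∈ T[0,3] ⇒ YES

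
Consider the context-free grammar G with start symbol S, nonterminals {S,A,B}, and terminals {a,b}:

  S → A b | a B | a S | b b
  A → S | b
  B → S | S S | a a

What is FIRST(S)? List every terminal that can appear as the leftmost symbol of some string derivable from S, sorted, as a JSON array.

FIRST iteration:
[1]
  A via A→b: +{b}
  B via B→a a: +{a}
  S via S→A b: +{b}
  S via S→a B: +{a}
  S: {a,b}  A: {b}  B: {a}
[2]
  A via A→S: +{a}
  B via B→S: +{b}
  S: {a,b}  A: {a,b}  B: {a,b}
[3] done
  S: {a,b}  A: {a,b}  B: {a,b}

FIRST(S) = ["a", "b"]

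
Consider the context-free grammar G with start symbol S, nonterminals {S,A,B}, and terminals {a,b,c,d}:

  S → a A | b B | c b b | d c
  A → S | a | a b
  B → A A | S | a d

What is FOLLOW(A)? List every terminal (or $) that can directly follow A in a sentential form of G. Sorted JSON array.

FIRST iteration:
pass 1:
  A via A→a: +{a}
  B via B→A A: +{a}
  S via S→a A: +{a}
  S via S→b B: +{b}
  S via S→c b b: +{c}
  S via S→d c: +{d}
  FIRST(S)={a,b,c,d}  FIRST(A)={a}  FIRST(B)={a}
pass 2:
  A via A→S: +{b,c,d}
  B via B→A A: +{b,c,d}
  FIRST(S)={a,b,c,d}  FIRST(A)={a,b,c,d}  FIRST(B)={a,b,c,d}
pass 3: — fixpoint
  FIRST(S)={a,b,c,d}  FIRST(A)={a,b,c,d}  FIRST(B)={a,b,c,d}

FOLLOW iteration:
initialize: $ ∈ FOLLOW(S)
iter 1:
  B→A A: FOLLOW(A) ⊇ FIRST(A) = {a,b,c,d}; new: +{a,b,c,d}
  S→a A: FOLLOW(A) ⊇ FOLLOW(S) ⊇ {$}; new: +{$}
  S→b B: FOLLOW(B) ⊇ FOLLOW(S) ⊇ {$}; new: +{$}
  FOLLOW(S)={$}  FOLLOW(A)={$,a,b,c,d}  FOLLOW(B)={$}
iter 2:
  A→S: FOLLOW(S) ⊇ FOLLOW(A) ⊇ {$,a,b,c,d}; new: +{a,b,c,d}
  S→b B: FOLLOW(B) ⊇ FOLLOW(S) ⊇ {$,a,b,c,d}; new: +{a,b,c,d}
  FOLLOW(S)={$,a,b,c,d}  FOLLOW(A)={$,a,b,c,d}  FOLLOW(B)={$,a,b,c,d}
iter 3: (no change)
  FOLLOW(S)={$,a,b,c,d}  FOLLOW(A)={$,a,b,c,d}  FOLLOW(B)={$,a,b,c,d}

FOLLOW(A) = ["$", "a", "b", "c", "d"]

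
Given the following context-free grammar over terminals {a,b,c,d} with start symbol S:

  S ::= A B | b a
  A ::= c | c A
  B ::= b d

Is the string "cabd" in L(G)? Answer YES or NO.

Convert to CNF:
  S -> A B | T1 T3
  A -> T0 A | c
  B -> T1 T2
  T0 -> c
  T1 -> b
  T2 -> d
  T3 -> a

CYK fill:
  [0..0]={A,T0}  "c"  orig:{A}
  [1..1]={T3}  "a"  orig:{}
  [2..2]={T1}  "b"  orig:{}
  [3..3]={T2}  "d"  orig:{}
  [0..1]=∅  "ca"
  [1..2]=∅  "ab"
  [2..3]={B}  "bd"
  [0..2]=∅  "cab"
  [1..3]=∅  "abd"
  [0..3]=∅  "cabd"

S ∉ T[0,3] ⇒ NO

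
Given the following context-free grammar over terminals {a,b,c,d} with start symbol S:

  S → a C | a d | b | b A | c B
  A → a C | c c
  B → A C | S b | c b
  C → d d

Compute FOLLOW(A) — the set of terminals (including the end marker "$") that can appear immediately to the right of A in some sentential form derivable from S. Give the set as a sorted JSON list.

FIRST sets, iterate to fixpoint:
iter 1:
  A via A→a C: +{a}
  A via A→c c: +{c}
  B via B→A C: +{a,c}
  C via C→d d: +{d}
  S via S→a C: +{a}
  S via S→b: +{b}
  S via S→c B: +{c}
  S: {a,b,c}  A: {a,c}  B: {a,c}  C: {d}
iter 2:
  B via B→S b: +{b}
  S: {a,b,c}  A: {a,c}  B: {a,b,c}  C: {d}
iter 3: (no change)
  S: {a,b,c}  A: {a,c}  B: {a,b,c}  C: {d}

FOLLOW sets:
seed FOLLOW(S) with $
pass 1:
  B→A C: FOLLOW(A) ⊇ FIRST(C) = {d}; new: +{d}
  B→S b: FOLLOW(S) ⊇ FIRST(b) = {b}; new: +{b}
  S→a C: FOLLOW(C) ⊇ FOLLOW(S) ⊇ {$,b}; new: +{$,b}
  S→b A: FOLLOW(A) ⊇ FOLLOW(S) ⊇ {$,b}; new: +{$,b}
  S→c B: FOLLOW(B) ⊇ FOLLOW(S) ⊇ {$,b}; new: +{$,b}
  S: {$,b}  A: {$,b,d}  B: {$,b}  C: {$,b}
pass 2:
  A→a C: FOLLOW(C) ⊇ FOLLOW(A) ⊇ {$,b,d}; new: +{d}
  S: {$,b}  A: {$,b,d}  B: {$,b}  C: {$,b,d}
pass 3: (stable)
  S: {$,b}  A: {$,b,d}  B: {$,b}  C: {$,b,d}

FOLLOW(A) = ["$", "b", "d"]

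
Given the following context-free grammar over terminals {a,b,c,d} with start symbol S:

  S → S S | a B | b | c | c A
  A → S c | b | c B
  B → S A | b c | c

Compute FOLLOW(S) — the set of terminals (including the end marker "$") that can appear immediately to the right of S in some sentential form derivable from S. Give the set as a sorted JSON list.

Compute FIRST by fixpoint:
pass 1:
  A via A→b: +{b}
  A via A→c B: +{c}
  B via B→b c: +{b}
  B via B→c: +{c}
  S via S→a B: +{a}
  S via S→b: +{b}
  S via S→c: +{c}
  S: {a,b,c}  A: {b,c}  B: {b,c}
pass 2:
  A via A→S c: +{a}
  B via B→S A: +{a}
  S: {a,b,c}  A: {a,b,c}  B: {a,b,c}
pass 3: done
  S: {a,b,c}  A: {a,b,c}  B: {a,b,c}

Compute FOLLOW by fixpoint:
FOLLOW(S) := {$}
iter 1:
  A→S c: FOLLOW(S) ⊇ FIRST(c) = {c}; new: +{c}
  B→S A: FOLLOW(S) ⊇ FIRST(A) = {a,b,c}; new: +{a,b}
  S→a B: FOLLOW(B) ⊇ FOLLOW(S) ⊇ {$,a,b,c}; new: +{$,a,b,c}
  S→c A: FOLLOW(A) ⊇ FOLLOW(S) ⊇ {$,a,b,c}; new: +{$,a,b,c}
  FOLLOW(S)={$,a,b,c}  FOLLOW(A)={$,a,b,c}  FOLLOW(B)={$,a,b,c}
iter 2: — fixpoint
  FOLLOW(S)={$,a,b,c}  FOLLOW(A)={$,a,b,c}  FOLLOW(B)={$,a,b,c}

FOLLOW(S) = ["$", "a", "b", "c"]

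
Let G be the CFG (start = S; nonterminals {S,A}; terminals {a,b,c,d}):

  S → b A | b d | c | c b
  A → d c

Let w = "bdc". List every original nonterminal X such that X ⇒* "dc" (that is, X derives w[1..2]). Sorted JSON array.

Convert to CNF:
  S -> T1 T2 | T2 A | T2 T0 | c
  A -> T0 T1
  T0 -> d
  T1 -> c
  T2 -> b

CYK table (by increasing span) (cells [i..j] with 1 ≤ i ≤ j ≤ 2 only):
  T[1,1] 'd' = {T0}  orig:{}
  T[2,2] 'c' = {S,T1}  orig:{S}
  T[1,2] 'dc' = {A}

Original NTs in T[1,2] deriving "dc": ["A"]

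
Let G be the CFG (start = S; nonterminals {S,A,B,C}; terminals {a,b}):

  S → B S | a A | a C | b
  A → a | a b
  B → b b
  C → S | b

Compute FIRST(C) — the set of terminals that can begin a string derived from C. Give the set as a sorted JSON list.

FIRST sets, iterate to fixpoint:
[1]
  A via A→a: +{a}
  B via B→b b: +{b}
  C via C→b: +{b}
  S via S→B S: +{b}
  S via S→a A: +{a}
  S: {a,b}  A: {a}  B: {b}  C: {b}
[2]
  C via C→S: +{a}
  S: {a,b}  A: {a}  B: {b}  C: {a,b}
[3] done
  S: {a,b}  A: {a}  B: {b}  C: {a,b}

FIRST(C) = ["a", "b"]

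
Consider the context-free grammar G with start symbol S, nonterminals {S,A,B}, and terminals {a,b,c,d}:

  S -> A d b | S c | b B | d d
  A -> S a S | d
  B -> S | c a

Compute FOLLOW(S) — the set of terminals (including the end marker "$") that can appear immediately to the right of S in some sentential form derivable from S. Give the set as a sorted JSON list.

FIRST sets, iterate to fixpoint:
iter 1:
  A via A→d: +{d}
  B via B→c a: +{c}
  S via S→A d b: +{d}
  S via S→b B: +{b}
  FIRST[S]={b,d}  FIRST[A]={d}  FIRST[B]={c}
iter 2:
  A via A→S a S: +{b}
  B via B→S: +{b,d}
  FIRST[S]={b,d}  FIRST[A]={b,d}  FIRST[B]={b,c,d}
iter 3: done
  FIRST[S]={b,d}  FIRST[A]={b,d}  FIRST[B]={b,c,d}

FOLLOW sets:
initialize: $ ∈ FOLLOW(S)
pass 1:
  A→S a S: FOLLOW(S) ⊇ FIRST(a) = {a}; new: +{a}
  S→A d b: FOLLOW(A) ⊇ FIRST(d) = {d}; new: +{d}
  S→S c: FOLLOW(S) ⊇ FIRST(c) = {c}; new: +{c}
  S→b B: FOLLOW(B) ⊇ FOLLOW(S) ⊇ {$,a,c}; new: +{$,a,c}
  FOLLOW[S]={$,a,c}  FOLLOW[A]={d}  FOLLOW[B]={$,a,c}
pass 2:
  A→S a S: FOLLOW(S) ⊇ FOLLOW(A) ⊇ {d}; new: +{d}
  S→b B: FOLLOW(B) ⊇ FOLLOW(S) ⊇ {$,a,c,d}; new: +{d}
  FOLLOW[S]={$,a,c,d}  FOLLOW[A]={d}  FOLLOW[B]={$,a,c,d}
pass 3: — fixpoint
  FOLLOW[S]={$,a,c,d}  FOLLOW[A]={d}  FOLLOW[B]={$,a,c,d}

FOLLOW(S) = ["$", "a", "c", "d"]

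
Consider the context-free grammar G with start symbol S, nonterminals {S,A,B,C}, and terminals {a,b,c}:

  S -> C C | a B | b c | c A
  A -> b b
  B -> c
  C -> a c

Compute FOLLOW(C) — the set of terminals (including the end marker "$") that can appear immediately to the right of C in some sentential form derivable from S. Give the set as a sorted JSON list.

Compute FIRST by fixpoint:
round 1:
  A via A→b b: +{b}
  B via B→c: +{c}
  C via C→a c: +{a}
  S via S→C C: +{a}
  S via S→b c: +{b}
  S via S→c A: +{c}
  FIRST(S)={a,b,c}  FIRST(A)={b}  FIRST(B)={c}  FIRST(C)={a}
round 2: (stable)
  FIRST(S)={a,b,c}  FIRST(A)={b}  FIRST(B)={c}  FIRST(C)={a}

FOLLOW sets:
seed FOLLOW(S) with $
iter 1:
  S→C C: FOLLOW(C) ⊇ FIRST(C) = {a}; new: +{a}
  S→C C: FOLLOW(C) ⊇ FOLLOW(S) ⊇ {$}; new: +{$}
  S→a B: FOLLOW(B) ⊇ FOLLOW(S) ⊇ {$}; new: +{$}
  S→c A: FOLLOW(A) ⊇ FOLLOW(S) ⊇ {$}; new: +{$}
  S: {$}  A: {$}  B: {$}  C: {$,a}
iter 2: done
  S: {$}  A: {$}  B: {$}  C: {$,a}

FOLLOW(C) = ["$", "a"]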